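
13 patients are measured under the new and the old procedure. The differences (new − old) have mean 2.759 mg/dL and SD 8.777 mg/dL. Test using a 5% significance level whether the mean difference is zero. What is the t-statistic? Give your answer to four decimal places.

H0: μ_d = 0; H1: μ_d ≠ 0 (paired t-test on the differences, two-sided).
t = d̄/(s_d/√n) = 2.759/(8.777/√13) = 1.1334
df = n − 1 = 12
Two-sided p-value ≈ 0.279
Since p ≈ 0.279 > α = 0.05, fail to reject H0; the data do not provide sufficient evidence against H0.

1.1334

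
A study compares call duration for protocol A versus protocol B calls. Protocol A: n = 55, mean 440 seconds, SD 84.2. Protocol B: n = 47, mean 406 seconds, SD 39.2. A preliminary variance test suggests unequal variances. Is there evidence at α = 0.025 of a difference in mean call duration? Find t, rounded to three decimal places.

Let group 1 = protocol A, group 2 = protocol B. H0: μ_1 = μ_2; H1: μ_1 ≠ μ_2 (Welch's two-sample t-test, two-sided).
t = (x̄_1 − x̄_2)/√(s_1²/n_1 + s_2²/n_2) = (440 − 406)/√(84.2²/55 + 39.2²/47) = 2.675
Welch–Satterthwaite df ≈ 78.91
Two-sided p-value ≈ 0.009
Since p ≈ 0.009 < α = 0.025, reject H0; the evidence is statistically significant.

2.675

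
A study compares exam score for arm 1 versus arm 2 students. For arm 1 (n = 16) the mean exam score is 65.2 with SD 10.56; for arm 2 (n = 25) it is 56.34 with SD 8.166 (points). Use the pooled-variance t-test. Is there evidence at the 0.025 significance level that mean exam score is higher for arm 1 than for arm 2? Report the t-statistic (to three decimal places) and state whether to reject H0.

Let group 1 = arm 1, group 2 = arm 2. H0: μ_1 = μ_2; H1: μ_1 > μ_2 (two-sample pooled-variance t-test, right-tailed).
s_p² = [(16−1)·10.56² + (25−1)·8.166²]/(16+25−2) = 83.9259
t = (65.2 − 56.34)/√[83.9259·(1/16 + 1/25)] = 3.021
df = n₁ + n₂ − 2 = 39
p-value = P(T ≥ 3.021) ≈ 0.002
Since p ≈ 0.002 < α = 0.025, reject H0; the evidence is statistically significant.

t = 3.021; reject H0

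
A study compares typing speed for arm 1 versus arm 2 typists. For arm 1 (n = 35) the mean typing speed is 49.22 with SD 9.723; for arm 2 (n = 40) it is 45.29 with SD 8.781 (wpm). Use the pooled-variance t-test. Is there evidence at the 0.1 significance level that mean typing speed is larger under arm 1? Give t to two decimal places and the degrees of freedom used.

t = 1.84, df = 73

Let group 1 = arm 1, group 2 = arm 2. H0: μ_1 = μ_2; H1: μ_1 > μ_2 (two-sample pooled-variance t-test, right-tailed).
s_p² = [(35−1)·9.723² + (40−1)·8.781²]/(35+40−2) = 85.2244
t = (49.22 − 45.29)/√[85.2244·(1/35 + 1/40)] = 1.84
df = n₁ + n₂ − 2 = 73
p-value = P(T ≥ 1.84) ≈ 0.0350
Since p ≈ 0.0350 < α = 0.1, reject H0; the data support H1.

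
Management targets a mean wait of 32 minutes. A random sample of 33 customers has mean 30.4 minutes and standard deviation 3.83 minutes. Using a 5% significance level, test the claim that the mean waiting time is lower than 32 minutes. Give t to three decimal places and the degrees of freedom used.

t = -2.400, df = 32

H0: μ = 32; H1: μ < 32 (one-sample t-test, left-tailed).
t = (x̄ − μ₀)/(s/√n) = (30.4 − 32)/(3.83/√33) = -2.400
df = n − 1 = 32
p-value = P(T ≤ -2.400) ≈ 0.011
Since p ≈ 0.011 < α = 0.05, reject H0; the data support H1.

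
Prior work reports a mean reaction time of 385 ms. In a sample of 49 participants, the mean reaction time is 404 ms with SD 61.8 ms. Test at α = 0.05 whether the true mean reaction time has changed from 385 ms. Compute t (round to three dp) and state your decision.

H0: μ = 385; H1: μ ≠ 385 (one-sample t-test, two-sided).
t = (x̄ − μ₀)/(s/√n) = (404 − 385)/(61.8/√49) = 2.152
df = n − 1 = 48
Two-sided p-value ≈ 0.0364
Since p ≈ 0.0364 < α = 0.05, reject H0; the evidence is statistically significant.

t = 2.152; reject H0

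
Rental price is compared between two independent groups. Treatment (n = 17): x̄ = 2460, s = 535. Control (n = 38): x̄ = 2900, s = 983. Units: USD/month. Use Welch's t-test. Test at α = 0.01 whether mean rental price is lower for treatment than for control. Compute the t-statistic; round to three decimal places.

-2.140

Let group 1 = treatment, group 2 = control. H0: μ_1 = μ_2; H1: μ_1 < μ_2 (Welch's two-sample t-test, left-tailed).
t = (x̄_1 − x̄_2)/√(s_1²/n_1 + s_2²/n_2) = (2460 − 2900)/√(535²/17 + 983²/38) = -2.140
Welch–Satterthwaite df ≈ 50.76
p-value = P(T ≤ -2.140) ≈ 0.019
Since p ≈ 0.019 > α = 0.01, fail to reject H0; the evidence is not statistically significant.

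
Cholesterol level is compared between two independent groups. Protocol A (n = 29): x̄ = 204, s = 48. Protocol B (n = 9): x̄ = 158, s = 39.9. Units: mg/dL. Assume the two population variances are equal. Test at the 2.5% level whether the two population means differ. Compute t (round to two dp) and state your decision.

t = 2.60; reject H0

Let group 1 = protocol A, group 2 = protocol B. H0: μ_1 = μ_2; H1: μ_1 ≠ μ_2 (two-sample pooled-variance t-test, two-sided).
s_p² = [(29−1)·48² + (9−1)·39.9²]/(29+9−2) = 2145.78
t = (204 − 158)/√[2145.78·(1/29 + 1/9)] = 2.60
df = n₁ + n₂ − 2 = 36
Two-sided p-value ≈ 0.0134
Since p ≈ 0.0134 < α = 0.025, reject H0; the evidence is statistically significant.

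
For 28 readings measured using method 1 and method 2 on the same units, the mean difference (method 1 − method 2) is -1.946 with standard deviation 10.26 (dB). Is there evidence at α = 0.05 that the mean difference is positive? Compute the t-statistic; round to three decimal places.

-1.004

H0: μ_d = 0; H1: μ_d > 0 (paired t-test on the differences, right-tailed).
t = d̄/(s_d/√n) = -1.946/(10.26/√28) = -1.004
df = n − 1 = 27
p-value = P(T ≥ -1.004) ≈ 0.8378
Since p ≈ 0.8378 > α = 0.05, fail to reject H0; the data do not provide sufficient evidence against H0.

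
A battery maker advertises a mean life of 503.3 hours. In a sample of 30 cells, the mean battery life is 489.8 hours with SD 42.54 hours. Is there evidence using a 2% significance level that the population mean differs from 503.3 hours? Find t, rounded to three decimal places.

-1.738

H0: μ = 503.3; H1: μ ≠ 503.3 (one-sample t-test, two-sided).
t = (x̄ − μ₀)/(s/√n) = (489.8 − 503.3)/(42.54/√30) = -1.738
df = n − 1 = 29
Two-sided p-value ≈ 0.0928
Since p ≈ 0.0928 > α = 0.02, fail to reject H0; the data do not provide sufficient evidence against H0.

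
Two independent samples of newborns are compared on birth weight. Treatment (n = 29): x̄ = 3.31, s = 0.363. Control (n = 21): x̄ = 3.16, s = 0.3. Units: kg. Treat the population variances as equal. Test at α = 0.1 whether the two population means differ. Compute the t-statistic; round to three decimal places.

Let group 1 = treatment, group 2 = control. H0: μ_1 = μ_2; H1: μ_1 ≠ μ_2 (two-sample pooled-variance t-test, two-sided).
s_p² = [(29−1)·0.363² + (21−1)·0.3²]/(29+21−2) = 0.114365
t = (3.31 − 3.16)/√[0.114365·(1/29 + 1/21)] = 1.548
df = n₁ + n₂ − 2 = 48
Two-sided p-value ≈ 0.1282
Since p ≈ 0.1282 > α = 0.1, fail to reject H0; the evidence is not statistically significant.

1.548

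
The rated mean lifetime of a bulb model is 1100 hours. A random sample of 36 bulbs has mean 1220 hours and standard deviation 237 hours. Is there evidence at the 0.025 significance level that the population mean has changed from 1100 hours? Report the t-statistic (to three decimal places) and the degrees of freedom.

H0: μ = 1100; H1: μ ≠ 1100 (one-sample t-test, two-sided).
t = (x̄ − μ₀)/(s/√n) = (1220 − 1100)/(237/√36) = 3.038
df = n − 1 = 35
Two-sided p-value ≈ 0.0045
Since p ≈ 0.0045 < α = 0.025, reject H0; the evidence is statistically significant.

t = 3.038, df = 35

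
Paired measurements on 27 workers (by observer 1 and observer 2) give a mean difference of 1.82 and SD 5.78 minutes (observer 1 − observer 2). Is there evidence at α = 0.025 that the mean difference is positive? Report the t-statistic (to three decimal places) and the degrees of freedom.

t = 1.636, df = 26

H0: μ_d = 0; H1: μ_d > 0 (paired t-test on the differences, right-tailed).
t = d̄/(s_d/√n) = 1.82/(5.78/√27) = 1.636
df = n − 1 = 26
p-value = P(T ≥ 1.636) ≈ 0.0569
Since p ≈ 0.0569 > α = 0.025, fail to reject H0; the evidence is not statistically significant.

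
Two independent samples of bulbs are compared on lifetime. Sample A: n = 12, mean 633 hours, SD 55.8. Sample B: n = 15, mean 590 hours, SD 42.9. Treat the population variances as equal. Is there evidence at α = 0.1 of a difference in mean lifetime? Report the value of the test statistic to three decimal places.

Let group 1 = sample A, group 2 = sample B. H0: μ_1 = μ_2; H1: μ_1 ≠ μ_2 (two-sample pooled-variance t-test, two-sided).
s_p² = [(12−1)·55.8² + (15−1)·42.9²]/(12+15−2) = 2400.63
t = (633 − 590)/√[2400.63·(1/12 + 1/15)] = 2.266
df = n₁ + n₂ − 2 = 25
Two-sided p-value ≈ 0.032
Since p ≈ 0.032 < α = 0.1, reject H0; the evidence is statistically significant.

2.266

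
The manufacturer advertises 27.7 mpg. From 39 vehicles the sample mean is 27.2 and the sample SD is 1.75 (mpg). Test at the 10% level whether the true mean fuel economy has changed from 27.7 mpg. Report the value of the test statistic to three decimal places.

H0: μ = 27.7; H1: μ ≠ 27.7 (one-sample t-test, two-sided).
t = (x̄ − μ₀)/(s/√n) = (27.2 − 27.7)/(1.75/√39) = -1.784
df = n − 1 = 38
Two-sided p-value ≈ 0.082
Since p ≈ 0.082 < α = 0.1, reject H0; the data support H1.

-1.784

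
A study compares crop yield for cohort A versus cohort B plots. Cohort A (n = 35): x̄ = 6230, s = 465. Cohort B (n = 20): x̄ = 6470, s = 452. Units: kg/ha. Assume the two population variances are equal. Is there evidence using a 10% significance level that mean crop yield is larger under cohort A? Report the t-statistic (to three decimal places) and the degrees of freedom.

Let group 1 = cohort A, group 2 = cohort B. H0: μ_1 = μ_2; H1: μ_1 > μ_2 (two-sample pooled-variance t-test, right-tailed).
s_p² = [(35−1)·465² + (20−1)·452²]/(35+20−2) = 211951
t = (6230 − 6470)/√[211951·(1/35 + 1/20)] = -1.860
df = n₁ + n₂ − 2 = 53
p-value = P(T ≥ -1.860) ≈ 0.966
Since p ≈ 0.966 > α = 0.1, fail to reject H0; the evidence is not statistically significant.

t = -1.860, df = 53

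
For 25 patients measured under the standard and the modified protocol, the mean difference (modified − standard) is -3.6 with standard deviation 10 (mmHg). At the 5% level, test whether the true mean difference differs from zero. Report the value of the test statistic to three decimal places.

H0: μ_d = 0; H1: μ_d ≠ 0 (paired t-test on the differences, two-sided).
t = d̄/(s_d/√n) = -3.6/(10/√25) = -1.800
df = n − 1 = 24
Two-sided p-value ≈ 0.0844
Since p ≈ 0.0844 > α = 0.05, fail to reject H0; the data do not provide sufficient evidence against H0.

-1.800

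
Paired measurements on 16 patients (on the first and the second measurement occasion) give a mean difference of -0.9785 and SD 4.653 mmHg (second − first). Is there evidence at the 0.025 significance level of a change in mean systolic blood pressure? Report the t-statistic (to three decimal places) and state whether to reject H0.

t = -0.841; fail to reject H0

H0: μ_d = 0; H1: μ_d ≠ 0 (paired t-test on the differences, two-sided).
t = d̄/(s_d/√n) = -0.9785/(4.653/√16) = -0.841
df = n − 1 = 15
Two-sided p-value ≈ 0.4135
Since p ≈ 0.4135 > α = 0.025, fail to reject H0; the evidence is not statistically significant.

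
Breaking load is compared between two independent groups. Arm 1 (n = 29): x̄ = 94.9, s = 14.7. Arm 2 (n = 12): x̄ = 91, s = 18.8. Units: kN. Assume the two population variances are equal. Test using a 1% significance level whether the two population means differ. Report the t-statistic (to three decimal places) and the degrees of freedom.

t = 0.712, df = 39

Let group 1 = arm 1, group 2 = arm 2. H0: μ_1 = μ_2; H1: μ_1 ≠ μ_2 (two-sample pooled-variance t-test, two-sided).
s_p² = [(29−1)·14.7² + (12−1)·18.8²]/(29+12−2) = 254.83
t = (94.9 − 91)/√[254.83·(1/29 + 1/12)] = 0.712
df = n₁ + n₂ − 2 = 39
Two-sided p-value ≈ 0.481
Since p ≈ 0.481 > α = 0.01, fail to reject H0; the data do not provide sufficient evidence against H0.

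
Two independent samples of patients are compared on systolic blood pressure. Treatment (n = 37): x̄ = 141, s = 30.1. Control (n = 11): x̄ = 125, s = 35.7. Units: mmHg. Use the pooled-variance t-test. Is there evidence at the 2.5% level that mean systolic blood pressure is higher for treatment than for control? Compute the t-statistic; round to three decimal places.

1.484

Let group 1 = treatment, group 2 = control. H0: μ_1 = μ_2; H1: μ_1 > μ_2 (two-sample pooled-variance t-test, right-tailed).
s_p² = [(37−1)·30.1² + (11−1)·35.7²]/(37+11−2) = 986.114
t = (141 − 125)/√[986.114·(1/37 + 1/11)] = 1.484
df = n₁ + n₂ − 2 = 46
p-value = P(T ≥ 1.484) ≈ 0.072
Since p ≈ 0.072 > α = 0.025, fail to reject H0; the data do not provide sufficient evidence against H0.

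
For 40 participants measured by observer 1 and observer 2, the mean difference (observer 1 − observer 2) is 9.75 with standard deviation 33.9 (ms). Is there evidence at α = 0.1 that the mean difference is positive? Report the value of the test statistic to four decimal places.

1.8190

H0: μ_d = 0; H1: μ_d > 0 (paired t-test on the differences, right-tailed).
t = d̄/(s_d/√n) = 9.75/(33.9/√40) = 1.8190
df = n − 1 = 39
p-value = P(T ≥ 1.8190) ≈ 0.0383
Since p ≈ 0.0383 < α = 0.1, reject H0; the data support H1.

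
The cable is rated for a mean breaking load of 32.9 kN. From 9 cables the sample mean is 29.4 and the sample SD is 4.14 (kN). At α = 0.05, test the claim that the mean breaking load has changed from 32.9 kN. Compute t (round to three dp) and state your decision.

H0: μ = 32.9; H1: μ ≠ 32.9 (one-sample t-test, two-sided).
t = (x̄ − μ₀)/(s/√n) = (29.4 − 32.9)/(4.14/√9) = -2.536
df = n − 1 = 8
Two-sided p-value ≈ 0.035
Since p ≈ 0.035 < α = 0.05, reject H0; the evidence is statistically significant.

t = -2.536; reject H0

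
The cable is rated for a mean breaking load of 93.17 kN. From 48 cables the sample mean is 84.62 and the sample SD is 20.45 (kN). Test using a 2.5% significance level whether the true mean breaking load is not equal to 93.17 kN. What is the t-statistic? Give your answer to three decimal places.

-2.897

H0: μ = 93.17; H1: μ ≠ 93.17 (one-sample t-test, two-sided).
t = (x̄ − μ₀)/(s/√n) = (84.62 − 93.17)/(20.45/√48) = -2.897
df = n − 1 = 47
Two-sided p-value ≈ 0.0057
Since p ≈ 0.0057 < α = 0.025, reject H0; the data support H1.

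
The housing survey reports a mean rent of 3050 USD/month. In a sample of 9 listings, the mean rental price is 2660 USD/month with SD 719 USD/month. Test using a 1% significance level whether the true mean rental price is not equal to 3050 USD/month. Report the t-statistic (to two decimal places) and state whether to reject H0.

H0: μ = 3050; H1: μ ≠ 3050 (one-sample t-test, two-sided).
t = (x̄ − μ₀)/(s/√n) = (2660 − 3050)/(719/√9) = -1.63
df = n − 1 = 8
Two-sided p-value ≈ 0.1423
Since p ≈ 0.1423 > α = 0.01, fail to reject H0; the data do not provide sufficient evidence against H0.

t = -1.63; fail to reject H0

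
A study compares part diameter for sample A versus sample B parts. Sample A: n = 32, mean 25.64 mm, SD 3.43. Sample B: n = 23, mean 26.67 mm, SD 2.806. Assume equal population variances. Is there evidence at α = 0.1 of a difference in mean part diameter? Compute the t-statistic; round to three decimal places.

Let group 1 = sample A, group 2 = sample B. H0: μ_1 = μ_2; H1: μ_1 ≠ μ_2 (two-sample pooled-variance t-test, two-sided).
s_p² = [(32−1)·3.43² + (23−1)·2.806²]/(32+23−2) = 10.1497
t = (25.64 − 26.67)/√[10.1497·(1/32 + 1/23)] = -1.183
df = n₁ + n₂ − 2 = 53
Two-sided p-value ≈ 0.2422
Since p ≈ 0.2422 > α = 0.1, fail to reject H0; the data do not provide sufficient evidence against H0.

-1.183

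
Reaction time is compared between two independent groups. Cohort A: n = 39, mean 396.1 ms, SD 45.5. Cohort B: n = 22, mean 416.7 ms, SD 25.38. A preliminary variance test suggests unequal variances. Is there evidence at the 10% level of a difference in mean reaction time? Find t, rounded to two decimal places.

Let group 1 = cohort A, group 2 = cohort B. H0: μ_1 = μ_2; H1: μ_1 ≠ μ_2 (Welch's two-sample t-test, two-sided).
t = (x̄_1 − x̄_2)/√(s_1²/n_1 + s_2²/n_2) = (396.1 − 416.7)/√(45.5²/39 + 25.38²/22) = -2.27
Welch–Satterthwaite df ≈ 59.00
Two-sided p-value ≈ 0.0269
Since p ≈ 0.0269 < α = 0.1, reject H0; the evidence is statistically significant.

-2.27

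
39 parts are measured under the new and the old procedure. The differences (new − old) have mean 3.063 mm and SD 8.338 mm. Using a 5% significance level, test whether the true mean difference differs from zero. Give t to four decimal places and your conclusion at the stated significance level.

H0: μ_d = 0; H1: μ_d ≠ 0 (paired t-test on the differences, two-sided).
t = d̄/(s_d/√n) = 3.063/(8.338/√39) = 2.2941
df = n − 1 = 38
Two-sided p-value ≈ 0.027
Since p ≈ 0.027 < α = 0.05, reject H0; the evidence is statistically significant.

t = 2.2941; reject H0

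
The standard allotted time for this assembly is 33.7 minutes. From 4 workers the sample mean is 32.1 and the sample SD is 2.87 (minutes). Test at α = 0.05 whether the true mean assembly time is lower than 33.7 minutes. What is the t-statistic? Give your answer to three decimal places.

-1.115

H0: μ = 33.7; H1: μ < 33.7 (one-sample t-test, left-tailed).
t = (x̄ − μ₀)/(s/√n) = (32.1 − 33.7)/(2.87/√4) = -1.115
df = n − 1 = 3
p-value = P(T ≤ -1.115) ≈ 0.173
Since p ≈ 0.173 > α = 0.05, fail to reject H0; the evidence is not statistically significant.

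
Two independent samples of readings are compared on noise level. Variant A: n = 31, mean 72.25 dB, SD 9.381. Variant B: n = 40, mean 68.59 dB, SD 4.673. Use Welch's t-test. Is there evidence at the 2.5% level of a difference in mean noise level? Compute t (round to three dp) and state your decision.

t = 1.989; fail to reject H0

Let group 1 = variant A, group 2 = variant B. H0: μ_1 = μ_2; H1: μ_1 ≠ μ_2 (Welch's two-sample t-test, two-sided).
t = (x̄_1 − x̄_2)/√(s_1²/n_1 + s_2²/n_2) = (72.25 − 68.59)/√(9.381²/31 + 4.673²/40) = 1.989
Welch–Satterthwaite df ≈ 41.47
Two-sided p-value ≈ 0.0533
Since p ≈ 0.0533 > α = 0.025, fail to reject H0; the data do not provide sufficient evidence against H0.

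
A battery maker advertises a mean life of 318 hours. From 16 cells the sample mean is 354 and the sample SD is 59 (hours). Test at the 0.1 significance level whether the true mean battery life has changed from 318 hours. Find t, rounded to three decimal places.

H0: μ = 318; H1: μ ≠ 318 (one-sample t-test, two-sided).
t = (x̄ − μ₀)/(s/√n) = (354 − 318)/(59/√16) = 2.441
df = n − 1 = 15
Two-sided p-value ≈ 0.028
Since p ≈ 0.028 < α = 0.1, reject H0; the evidence is statistically significant.

2.441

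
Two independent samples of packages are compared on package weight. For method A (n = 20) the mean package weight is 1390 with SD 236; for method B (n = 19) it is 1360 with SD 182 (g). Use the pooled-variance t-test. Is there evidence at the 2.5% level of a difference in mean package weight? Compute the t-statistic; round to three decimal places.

Let group 1 = method A, group 2 = method B. H0: μ_1 = μ_2; H1: μ_1 ≠ μ_2 (two-sample pooled-variance t-test, two-sided).
s_p² = [(20−1)·236² + (19−1)·182²]/(20+19−2) = 44715
t = (1390 − 1360)/√[44715·(1/20 + 1/19)] = 0.443
df = n₁ + n₂ − 2 = 37
Two-sided p-value ≈ 0.660
Since p ≈ 0.660 > α = 0.025, fail to reject H0; the data do not provide sufficient evidence against H0.

0.443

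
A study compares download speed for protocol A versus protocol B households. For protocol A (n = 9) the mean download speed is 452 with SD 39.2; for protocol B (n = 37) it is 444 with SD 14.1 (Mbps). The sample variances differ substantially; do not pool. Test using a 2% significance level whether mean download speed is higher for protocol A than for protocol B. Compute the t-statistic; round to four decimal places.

0.6028

Let group 1 = protocol A, group 2 = protocol B. H0: μ_1 = μ_2; H1: μ_1 > μ_2 (Welch's two-sample t-test, right-tailed).
t = (x̄_1 − x̄_2)/√(s_1²/n_1 + s_2²/n_2) = (452 − 444)/√(39.2²/9 + 14.1²/37) = 0.6028
Welch–Satterthwaite df ≈ 8.51
p-value = P(T ≥ 0.6028) ≈ 0.2812
Since p ≈ 0.2812 > α = 0.02, fail to reject H0; the evidence is not statistically significant.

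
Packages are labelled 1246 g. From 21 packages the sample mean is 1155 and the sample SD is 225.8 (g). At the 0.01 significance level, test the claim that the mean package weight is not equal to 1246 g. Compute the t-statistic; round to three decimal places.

H0: μ = 1246; H1: μ ≠ 1246 (one-sample t-test, two-sided).
t = (x̄ − μ₀)/(s/√n) = (1155 − 1246)/(225.8/√21) = -1.847
df = n − 1 = 20
Two-sided p-value ≈ 0.0796
Since p ≈ 0.0796 > α = 0.01, fail to reject H0; the evidence is not statistically significant.

-1.847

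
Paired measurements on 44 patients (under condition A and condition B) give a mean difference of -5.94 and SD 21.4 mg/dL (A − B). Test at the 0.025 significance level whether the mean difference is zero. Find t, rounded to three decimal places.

H0: μ_d = 0; H1: μ_d ≠ 0 (paired t-test on the differences, two-sided).
t = d̄/(s_d/√n) = -5.94/(21.4/√44) = -1.841
df = n − 1 = 43
Two-sided p-value ≈ 0.0725
Since p ≈ 0.0725 > α = 0.025, fail to reject H0; the evidence is not statistically significant.

-1.841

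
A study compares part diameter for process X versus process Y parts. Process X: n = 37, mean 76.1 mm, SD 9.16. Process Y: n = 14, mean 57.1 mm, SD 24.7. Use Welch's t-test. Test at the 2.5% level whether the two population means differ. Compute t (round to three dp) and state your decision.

t = 2.806; reject H0

Let group 1 = process X, group 2 = process Y. H0: μ_1 = μ_2; H1: μ_1 ≠ μ_2 (Welch's two-sample t-test, two-sided).
t = (x̄_1 − x̄_2)/√(s_1²/n_1 + s_2²/n_2) = (76.1 − 57.1)/√(9.16²/37 + 24.7²/14) = 2.806
Welch–Satterthwaite df ≈ 14.37
Two-sided p-value ≈ 0.0137
Since p ≈ 0.0137 < α = 0.025, reject H0; the evidence is statistically significant.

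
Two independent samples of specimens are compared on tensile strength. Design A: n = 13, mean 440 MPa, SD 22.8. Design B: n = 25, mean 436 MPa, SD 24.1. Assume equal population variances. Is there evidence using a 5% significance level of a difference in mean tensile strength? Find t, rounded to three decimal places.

0.494

Let group 1 = design A, group 2 = design B. H0: μ_1 = μ_2; H1: μ_1 ≠ μ_2 (two-sample pooled-variance t-test, two-sided).
s_p² = [(13−1)·22.8² + (25−1)·24.1²]/(13+25−2) = 560.487
t = (440 − 436)/√[560.487·(1/13 + 1/25)] = 0.494
df = n₁ + n₂ − 2 = 36
Two-sided p-value ≈ 0.624
Since p ≈ 0.624 > α = 0.05, fail to reject H0; the data do not provide sufficient evidence against H0.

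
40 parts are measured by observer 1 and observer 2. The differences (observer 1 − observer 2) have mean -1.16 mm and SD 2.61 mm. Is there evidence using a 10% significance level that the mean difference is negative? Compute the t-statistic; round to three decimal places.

-2.811

H0: μ_d = 0; H1: μ_d < 0 (paired t-test on the differences, left-tailed).
t = d̄/(s_d/√n) = -1.16/(2.61/√40) = -2.811
df = n − 1 = 39
p-value = P(T ≤ -2.811) ≈ 0.004
Since p ≈ 0.004 < α = 0.1, reject H0; the data support H1.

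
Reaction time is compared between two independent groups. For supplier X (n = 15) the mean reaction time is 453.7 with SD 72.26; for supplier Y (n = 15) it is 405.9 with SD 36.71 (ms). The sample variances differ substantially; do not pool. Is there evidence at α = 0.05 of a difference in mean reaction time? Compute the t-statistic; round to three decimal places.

2.284

Let group 1 = supplier X, group 2 = supplier Y. H0: μ_1 = μ_2; H1: μ_1 ≠ μ_2 (Welch's two-sample t-test, two-sided).
t = (x̄_1 − x̄_2)/√(s_1²/n_1 + s_2²/n_2) = (453.7 − 405.9)/√(72.26²/15 + 36.71²/15) = 2.284
Welch–Satterthwaite df ≈ 20.78
Two-sided p-value ≈ 0.0330
Since p ≈ 0.0330 < α = 0.05, reject H0; the data support H1.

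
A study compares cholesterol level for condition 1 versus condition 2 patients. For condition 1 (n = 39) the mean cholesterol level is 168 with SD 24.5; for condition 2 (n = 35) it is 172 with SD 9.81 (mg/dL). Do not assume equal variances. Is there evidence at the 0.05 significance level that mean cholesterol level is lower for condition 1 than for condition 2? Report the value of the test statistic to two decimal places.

Let group 1 = condition 1, group 2 = condition 2. H0: μ_1 = μ_2; H1: μ_1 < μ_2 (Welch's two-sample t-test, left-tailed).
t = (x̄_1 − x̄_2)/√(s_1²/n_1 + s_2²/n_2) = (168 − 172)/√(24.5²/39 + 9.81²/35) = -0.94
Welch–Satterthwaite df ≈ 50.97
p-value = P(T ≤ -0.94) ≈ 0.176
Since p ≈ 0.176 > α = 0.05, fail to reject H0; the evidence is not statistically significant.

-0.94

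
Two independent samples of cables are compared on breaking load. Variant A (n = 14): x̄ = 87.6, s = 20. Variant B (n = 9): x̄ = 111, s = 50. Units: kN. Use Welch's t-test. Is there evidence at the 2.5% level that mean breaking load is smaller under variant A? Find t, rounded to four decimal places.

-1.3369

Let group 1 = variant A, group 2 = variant B. H0: μ_1 = μ_2; H1: μ_1 < μ_2 (Welch's two-sample t-test, left-tailed).
t = (x̄_1 − x̄_2)/√(s_1²/n_1 + s_2²/n_2) = (87.6 − 111)/√(20²/14 + 50²/9) = -1.3369
Welch–Satterthwaite df ≈ 9.67
p-value = P(T ≤ -1.3369) ≈ 0.106
Since p ≈ 0.106 > α = 0.025, fail to reject H0; the evidence is not statistically significant.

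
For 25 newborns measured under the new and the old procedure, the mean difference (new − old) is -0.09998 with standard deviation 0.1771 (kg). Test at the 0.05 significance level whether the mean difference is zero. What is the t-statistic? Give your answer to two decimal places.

H0: μ_d = 0; H1: μ_d ≠ 0 (paired t-test on the differences, two-sided).
t = d̄/(s_d/√n) = -0.09998/(0.1771/√25) = -2.82
df = n − 1 = 24
Two-sided p-value ≈ 0.009
Since p ≈ 0.009 < α = 0.05, reject H0; the evidence is statistically significant.

-2.82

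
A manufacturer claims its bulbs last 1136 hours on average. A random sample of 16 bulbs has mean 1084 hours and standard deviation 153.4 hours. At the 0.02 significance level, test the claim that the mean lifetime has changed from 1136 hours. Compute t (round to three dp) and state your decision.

t = -1.356; fail to reject H0

H0: μ = 1136; H1: μ ≠ 1136 (one-sample t-test, two-sided).
t = (x̄ − μ₀)/(s/√n) = (1084 − 1136)/(153.4/√16) = -1.356
df = n − 1 = 15
Two-sided p-value ≈ 0.195
Since p ≈ 0.195 > α = 0.02, fail to reject H0; the data do not provide sufficient evidence against H0.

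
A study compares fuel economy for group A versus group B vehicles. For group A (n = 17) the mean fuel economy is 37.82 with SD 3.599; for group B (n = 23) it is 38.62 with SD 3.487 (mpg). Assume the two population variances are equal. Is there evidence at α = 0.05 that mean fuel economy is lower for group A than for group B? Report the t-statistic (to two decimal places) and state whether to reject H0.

t = -0.71; fail to reject H0

Let group 1 = group A, group 2 = group B. H0: μ_1 = μ_2; H1: μ_1 < μ_2 (two-sample pooled-variance t-test, left-tailed).
s_p² = [(17−1)·3.599² + (23−1)·3.487²]/(17+23−2) = 12.4933
t = (37.82 − 38.62)/√[12.4933·(1/17 + 1/23)] = -0.71
df = n₁ + n₂ − 2 = 38
p-value = P(T ≤ -0.71) ≈ 0.242
Since p ≈ 0.242 > α = 0.05, fail to reject H0; the data do not provide sufficient evidence against H0.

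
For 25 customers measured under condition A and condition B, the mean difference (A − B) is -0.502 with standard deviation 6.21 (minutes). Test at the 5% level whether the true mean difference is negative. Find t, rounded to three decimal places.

H0: μ_d = 0; H1: μ_d < 0 (paired t-test on the differences, left-tailed).
t = d̄/(s_d/√n) = -0.502/(6.21/√25) = -0.404
df = n − 1 = 24
p-value = P(T ≤ -0.404) ≈ 0.3448
Since p ≈ 0.3448 > α = 0.05, fail to reject H0; the data do not provide sufficient evidence against H0.

-0.404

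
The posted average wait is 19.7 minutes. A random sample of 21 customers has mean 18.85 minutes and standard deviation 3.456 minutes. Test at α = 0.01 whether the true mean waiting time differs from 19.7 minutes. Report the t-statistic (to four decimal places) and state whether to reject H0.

t = -1.1271; fail to reject H0

H0: μ = 19.7; H1: μ ≠ 19.7 (one-sample t-test, two-sided).
t = (x̄ − μ₀)/(s/√n) = (18.85 − 19.7)/(3.456/√21) = -1.1271
df = n − 1 = 20
Two-sided p-value ≈ 0.273
Since p ≈ 0.273 > α = 0.01, fail to reject H0; the data do not provide sufficient evidence against H0.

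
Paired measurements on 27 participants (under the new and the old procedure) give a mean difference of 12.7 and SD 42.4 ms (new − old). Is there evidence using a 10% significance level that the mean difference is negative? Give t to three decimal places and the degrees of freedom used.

H0: μ_d = 0; H1: μ_d < 0 (paired t-test on the differences, left-tailed).
t = d̄/(s_d/√n) = 12.7/(42.4/√27) = 1.556
df = n − 1 = 26
p-value = P(T ≤ 1.556) ≈ 0.934
Since p ≈ 0.934 > α = 0.1, fail to reject H0; the evidence is not statistically significant.

t = 1.556, df = 26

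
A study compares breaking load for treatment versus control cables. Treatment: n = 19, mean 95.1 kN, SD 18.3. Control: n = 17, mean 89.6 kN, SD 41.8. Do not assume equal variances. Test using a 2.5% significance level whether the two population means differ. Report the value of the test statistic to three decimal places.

Let group 1 = treatment, group 2 = control. H0: μ_1 = μ_2; H1: μ_1 ≠ μ_2 (Welch's two-sample t-test, two-sided).
t = (x̄_1 − x̄_2)/√(s_1²/n_1 + s_2²/n_2) = (95.1 − 89.6)/√(18.3²/19 + 41.8²/17) = 0.501
Welch–Satterthwaite df ≈ 21.40
Two-sided p-value ≈ 0.621
Since p ≈ 0.621 > α = 0.025, fail to reject H0; the evidence is not statistically significant.

0.501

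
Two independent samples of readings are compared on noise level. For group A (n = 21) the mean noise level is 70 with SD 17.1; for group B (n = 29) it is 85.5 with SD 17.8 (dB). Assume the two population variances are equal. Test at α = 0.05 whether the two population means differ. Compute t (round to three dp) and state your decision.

t = -3.089; reject H0

Let group 1 = group A, group 2 = group B. H0: μ_1 = μ_2; H1: μ_1 ≠ μ_2 (two-sample pooled-variance t-test, two-sided).
s_p² = [(21−1)·17.1² + (29−1)·17.8²]/(21+29−2) = 306.661
t = (70 − 85.5)/√[306.661·(1/21 + 1/29)] = -3.089
df = n₁ + n₂ − 2 = 48
Two-sided p-value ≈ 0.003
Since p ≈ 0.003 < α = 0.05, reject H0; the evidence is statistically significant.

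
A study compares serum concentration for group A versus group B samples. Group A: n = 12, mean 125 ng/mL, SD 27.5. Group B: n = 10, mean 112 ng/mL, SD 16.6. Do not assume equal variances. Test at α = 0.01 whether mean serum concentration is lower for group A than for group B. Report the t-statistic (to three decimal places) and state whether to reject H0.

Let group 1 = group A, group 2 = group B. H0: μ_1 = μ_2; H1: μ_1 < μ_2 (Welch's two-sample t-test, left-tailed).
t = (x̄_1 − x̄_2)/√(s_1²/n_1 + s_2²/n_2) = (125 − 112)/√(27.5²/12 + 16.6²/10) = 1.366
Welch–Satterthwaite df ≈ 18.42
p-value = P(T ≤ 1.366) ≈ 0.906
Since p ≈ 0.906 > α = 0.01, fail to reject H0; the evidence is not statistically significant.

t = 1.366; fail to reject H0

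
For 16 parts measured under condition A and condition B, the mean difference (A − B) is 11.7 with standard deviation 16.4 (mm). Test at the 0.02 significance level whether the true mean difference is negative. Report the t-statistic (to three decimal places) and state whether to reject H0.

t = 2.854; fail to reject H0

H0: μ_d = 0; H1: μ_d < 0 (paired t-test on the differences, left-tailed).
t = d̄/(s_d/√n) = 11.7/(16.4/√16) = 2.854
df = n − 1 = 15
p-value = P(T ≤ 2.854) ≈ 0.994
Since p ≈ 0.994 > α = 0.02, fail to reject H0; the evidence is not statistically significant.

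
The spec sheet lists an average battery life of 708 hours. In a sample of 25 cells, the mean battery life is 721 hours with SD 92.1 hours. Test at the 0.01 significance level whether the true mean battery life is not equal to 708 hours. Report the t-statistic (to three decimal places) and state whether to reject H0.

H0: μ = 708; H1: μ ≠ 708 (one-sample t-test, two-sided).
t = (x̄ − μ₀)/(s/√n) = (721 − 708)/(92.1/√25) = 0.706
df = n − 1 = 24
Two-sided p-value ≈ 0.4871
Since p ≈ 0.4871 > α = 0.01, fail to reject H0; the data do not provide sufficient evidence against H0.

t = 0.706; fail to reject H0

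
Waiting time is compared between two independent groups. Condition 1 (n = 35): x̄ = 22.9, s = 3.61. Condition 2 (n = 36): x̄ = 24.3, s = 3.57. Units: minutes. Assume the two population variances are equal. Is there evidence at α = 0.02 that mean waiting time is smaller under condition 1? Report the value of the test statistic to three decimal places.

-1.643

Let group 1 = condition 1, group 2 = condition 2. H0: μ_1 = μ_2; H1: μ_1 < μ_2 (two-sample pooled-variance t-test, left-tailed).
s_p² = [(35−1)·3.61² + (36−1)·3.57²]/(35+36−2) = 12.8864
t = (22.9 − 24.3)/√[12.8864·(1/35 + 1/36)] = -1.643
df = n₁ + n₂ − 2 = 69
p-value = P(T ≤ -1.643) ≈ 0.0525
Since p ≈ 0.0525 > α = 0.02, fail to reject H0; the evidence is not statistically significant.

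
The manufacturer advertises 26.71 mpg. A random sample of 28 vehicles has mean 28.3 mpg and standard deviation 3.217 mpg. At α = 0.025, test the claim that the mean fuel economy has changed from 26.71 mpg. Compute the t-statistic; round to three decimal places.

H0: μ = 26.71; H1: μ ≠ 26.71 (one-sample t-test, two-sided).
t = (x̄ − μ₀)/(s/√n) = (28.3 − 26.71)/(3.217/√28) = 2.615
df = n − 1 = 27
Two-sided p-value ≈ 0.0144
Since p ≈ 0.0144 < α = 0.025, reject H0; the evidence is statistically significant.

2.615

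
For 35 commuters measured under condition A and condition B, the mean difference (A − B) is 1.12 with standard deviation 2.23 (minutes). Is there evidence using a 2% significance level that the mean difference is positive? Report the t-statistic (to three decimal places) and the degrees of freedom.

t = 2.971, df = 34

H0: μ_d = 0; H1: μ_d > 0 (paired t-test on the differences, right-tailed).
t = d̄/(s_d/√n) = 1.12/(2.23/√35) = 2.971
df = n − 1 = 34
p-value = P(T ≥ 2.971) ≈ 0.003
Since p ≈ 0.003 < α = 0.02, reject H0; the evidence is statistically significant.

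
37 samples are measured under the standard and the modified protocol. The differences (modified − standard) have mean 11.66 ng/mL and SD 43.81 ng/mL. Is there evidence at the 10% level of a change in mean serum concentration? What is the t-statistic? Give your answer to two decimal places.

H0: μ_d = 0; H1: μ_d ≠ 0 (paired t-test on the differences, two-sided).
t = d̄/(s_d/√n) = 11.66/(43.81/√37) = 1.62
df = n − 1 = 36
Two-sided p-value ≈ 0.114
Since p ≈ 0.114 > α = 0.1, fail to reject H0; the data do not provide sufficient evidence against H0.

1.62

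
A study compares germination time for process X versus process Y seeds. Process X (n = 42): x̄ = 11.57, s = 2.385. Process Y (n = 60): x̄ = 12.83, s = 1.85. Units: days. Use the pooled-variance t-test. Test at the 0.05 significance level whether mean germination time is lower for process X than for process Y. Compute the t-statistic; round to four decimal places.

-3.0023

Let group 1 = process X, group 2 = process Y. H0: μ_1 = μ_2; H1: μ_1 < μ_2 (two-sample pooled-variance t-test, left-tailed).
s_p² = [(42−1)·2.385² + (60−1)·1.85²]/(42+60−2) = 4.35145
t = (11.57 − 12.83)/√[4.35145·(1/42 + 1/60)] = -3.0023
df = n₁ + n₂ − 2 = 100
p-value = P(T ≤ -3.0023) ≈ 0.002
Since p ≈ 0.002 < α = 0.05, reject H0; the data support H1.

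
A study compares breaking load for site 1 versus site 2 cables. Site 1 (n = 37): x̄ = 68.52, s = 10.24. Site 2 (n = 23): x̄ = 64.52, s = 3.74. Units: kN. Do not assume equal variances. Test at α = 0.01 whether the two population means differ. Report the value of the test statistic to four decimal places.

Let group 1 = site 1, group 2 = site 2. H0: μ_1 = μ_2; H1: μ_1 ≠ μ_2 (Welch's two-sample t-test, two-sided).
t = (x̄_1 − x̄_2)/√(s_1²/n_1 + s_2²/n_2) = (68.52 − 64.52)/√(10.24²/37 + 3.74²/23) = 2.1560
Welch–Satterthwaite df ≈ 49.39
Two-sided p-value ≈ 0.036
Since p ≈ 0.036 > α = 0.01, fail to reject H0; the evidence is not statistically significant.

2.1560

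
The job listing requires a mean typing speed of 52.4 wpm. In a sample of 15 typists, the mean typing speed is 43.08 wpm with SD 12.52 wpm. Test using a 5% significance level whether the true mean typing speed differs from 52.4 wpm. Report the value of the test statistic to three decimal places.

H0: μ = 52.4; H1: μ ≠ 52.4 (one-sample t-test, two-sided).
t = (x̄ − μ₀)/(s/√n) = (43.08 − 52.4)/(12.52/√15) = -2.883
df = n − 1 = 14
Two-sided p-value ≈ 0.012
Since p ≈ 0.012 < α = 0.05, reject H0; the data support H1.

-2.883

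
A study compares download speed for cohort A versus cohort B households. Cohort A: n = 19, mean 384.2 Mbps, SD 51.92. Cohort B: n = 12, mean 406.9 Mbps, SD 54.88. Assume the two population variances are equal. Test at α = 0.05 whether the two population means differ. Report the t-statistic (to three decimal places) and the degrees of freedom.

t = -1.160, df = 29

Let group 1 = cohort A, group 2 = cohort B. H0: μ_1 = μ_2; H1: μ_1 ≠ μ_2 (two-sample pooled-variance t-test, two-sided).
s_p² = [(19−1)·51.92² + (12−1)·54.88²]/(19+12−2) = 2815.6
t = (384.2 − 406.9)/√[2815.6·(1/19 + 1/12)] = -1.160
df = n₁ + n₂ − 2 = 29
Two-sided p-value ≈ 0.255
Since p ≈ 0.255 > α = 0.05, fail to reject H0; the data do not provide sufficient evidence against H0.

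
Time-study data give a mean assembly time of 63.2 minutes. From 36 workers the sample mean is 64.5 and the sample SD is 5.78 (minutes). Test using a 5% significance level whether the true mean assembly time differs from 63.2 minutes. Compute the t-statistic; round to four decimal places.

H0: μ = 63.2; H1: μ ≠ 63.2 (one-sample t-test, two-sided).
t = (x̄ − μ₀)/(s/√n) = (64.5 − 63.2)/(5.78/√36) = 1.3495
df = n − 1 = 35
Two-sided p-value ≈ 0.186
Since p ≈ 0.186 > α = 0.05, fail to reject H0; the data do not provide sufficient evidence against H0.

1.3495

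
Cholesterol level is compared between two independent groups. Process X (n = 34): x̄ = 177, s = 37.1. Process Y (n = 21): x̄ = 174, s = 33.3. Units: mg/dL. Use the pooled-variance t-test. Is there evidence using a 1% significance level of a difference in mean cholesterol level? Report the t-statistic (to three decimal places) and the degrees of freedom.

Let group 1 = process X, group 2 = process Y. H0: μ_1 = μ_2; H1: μ_1 ≠ μ_2 (two-sample pooled-variance t-test, two-sided).
s_p² = [(34−1)·37.1² + (21−1)·33.3²]/(34+21−2) = 1275.46
t = (177 − 174)/√[1275.46·(1/34 + 1/21)] = 0.303
df = n₁ + n₂ − 2 = 53
Two-sided p-value ≈ 0.7633
Since p ≈ 0.7633 > α = 0.01, fail to reject H0; the evidence is not statistically significant.

t = 0.303, df = 53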